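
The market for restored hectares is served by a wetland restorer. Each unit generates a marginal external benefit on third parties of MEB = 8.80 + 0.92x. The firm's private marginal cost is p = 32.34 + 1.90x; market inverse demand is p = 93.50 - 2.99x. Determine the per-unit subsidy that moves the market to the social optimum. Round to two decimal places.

Social marginal cost = private MC − MEB = 23.54 + 0.98x.
Set SMC = demand: 23.54 + 0.98x = 93.50 - 2.99x → x* = 17.6222.
The Pigouvian subsidy equals MEB at x*: 8.80 + 0.92×17.6222 = 25.0124.

subsidy = 25.01 per unit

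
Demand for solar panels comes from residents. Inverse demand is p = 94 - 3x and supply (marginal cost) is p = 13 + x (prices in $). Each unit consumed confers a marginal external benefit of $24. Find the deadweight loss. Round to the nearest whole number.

Market equilibrium (private): 13 + x = 94 - 3x → x_m = 20.2500.
Social marginal benefit = demand + MEB = 118 - 3x.
Set SMB = MC: 118 - 3x = 13 + x → x* = 26.2500.
Between x* and x_m the wedge SMB − MC runs linearly from 0 to MEB(x_m), so the loss is a triangle.
DWL = ½ × 6.0000 × 24.0000 = 72.0000.

DWL = $72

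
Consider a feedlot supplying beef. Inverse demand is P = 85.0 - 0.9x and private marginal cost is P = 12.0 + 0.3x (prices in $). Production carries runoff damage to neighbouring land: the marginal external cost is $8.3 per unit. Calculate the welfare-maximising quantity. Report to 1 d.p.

Social marginal cost = private MC + MEC = 20.3 + 0.3x.
Set SMC = demand: 20.3 + 0.3x = 85.0 - 0.9x → x* = 53.9167.

x* = 53.9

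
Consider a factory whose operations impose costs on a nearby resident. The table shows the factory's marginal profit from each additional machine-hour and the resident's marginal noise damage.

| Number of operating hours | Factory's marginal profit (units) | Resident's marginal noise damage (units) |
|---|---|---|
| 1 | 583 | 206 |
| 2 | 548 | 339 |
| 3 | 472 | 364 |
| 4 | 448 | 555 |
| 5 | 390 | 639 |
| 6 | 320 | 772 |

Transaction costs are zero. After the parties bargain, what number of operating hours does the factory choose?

3

Bargaining reaches the level where marginal profit last exceeds marginal noise damage.
That holds through level 3 (472 ≥ 364) but not at 4 (448 < 555).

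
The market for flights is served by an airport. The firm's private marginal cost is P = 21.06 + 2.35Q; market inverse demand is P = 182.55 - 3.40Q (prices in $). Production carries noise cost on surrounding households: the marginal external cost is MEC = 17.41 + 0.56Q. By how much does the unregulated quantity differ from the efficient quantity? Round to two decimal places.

5.25 units

Market equilibrium (private): 21.06 + 2.35Q = 182.55 - 3.40Q → Q_m = 28.0852.
Social marginal cost = private MC + MEC = 38.47 + 2.91Q.
Set SMC = demand: 38.47 + 2.91Q = 182.55 - 3.40Q → Q* = 22.8336.
Gap = |28.0852 − 22.8336| = 5.2516.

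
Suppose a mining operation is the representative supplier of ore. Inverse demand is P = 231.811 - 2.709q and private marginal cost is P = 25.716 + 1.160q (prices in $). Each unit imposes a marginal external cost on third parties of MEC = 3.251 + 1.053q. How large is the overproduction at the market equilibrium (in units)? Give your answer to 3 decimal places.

12.057 units

Market equilibrium (private): 25.716 + 1.160q = 231.811 - 2.709q → q_m = 53.2683.
Social marginal cost = private MC + MEC = 28.967 + 2.213q.
Set SMC = demand: 28.967 + 2.213q = 231.811 - 2.709q → q* = 41.2117.
Gap = |53.2683 − 41.2117| = 12.0566.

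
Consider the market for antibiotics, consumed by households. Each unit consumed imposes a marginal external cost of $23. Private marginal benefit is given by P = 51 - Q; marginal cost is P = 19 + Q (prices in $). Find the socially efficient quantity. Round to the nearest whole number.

Social marginal benefit = demand − MEC = 28 - Q.
Set SMB = MC: 28 - Q = 19 + Q → Q* = 4.5000.

Q* = 5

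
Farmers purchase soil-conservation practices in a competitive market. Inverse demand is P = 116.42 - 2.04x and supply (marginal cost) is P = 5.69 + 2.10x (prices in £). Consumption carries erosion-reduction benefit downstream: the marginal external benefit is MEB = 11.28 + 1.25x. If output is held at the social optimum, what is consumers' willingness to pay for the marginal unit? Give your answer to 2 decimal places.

Social marginal benefit = demand + MEB = 127.70 - 0.79x.
Set SMB = MC: 127.70 - 0.79x = 5.69 + 2.10x → x* = 42.2180.
Consumer price on the demand curve at x*: 116.42 − 2.04×42.2180 = 30.2953.

P = £30.30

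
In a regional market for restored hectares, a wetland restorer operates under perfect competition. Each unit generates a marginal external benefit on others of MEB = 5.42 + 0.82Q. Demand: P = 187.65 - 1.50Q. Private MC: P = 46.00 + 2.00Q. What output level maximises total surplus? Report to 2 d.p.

Social marginal cost = private MC − MEB = 40.58 + 1.18Q.
Set SMC = demand: 40.58 + 1.18Q = 187.65 - 1.50Q → Q* = 54.8769.

Q* = 54.88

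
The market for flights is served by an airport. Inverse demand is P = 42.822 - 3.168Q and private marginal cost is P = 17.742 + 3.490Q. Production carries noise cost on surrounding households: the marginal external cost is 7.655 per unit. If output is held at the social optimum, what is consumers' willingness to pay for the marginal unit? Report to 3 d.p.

Social marginal cost = private MC + MEC = 25.397 + 3.490Q.
Set SMC = demand: 25.397 + 3.490Q = 42.822 - 3.168Q → Q* = 2.6172.
Consumer price on the demand curve at Q*: 42.822 − 3.168×2.6172 = 34.5307.

P = 34.531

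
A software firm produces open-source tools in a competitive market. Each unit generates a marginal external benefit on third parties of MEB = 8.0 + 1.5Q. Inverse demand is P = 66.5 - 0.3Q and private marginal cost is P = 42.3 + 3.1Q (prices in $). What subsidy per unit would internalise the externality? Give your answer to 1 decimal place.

subsidy = $33.4 per unit

Social marginal cost = private MC − MEB = 34.3 + 1.6Q.
Set SMC = demand: 34.3 + 1.6Q = 66.5 - 0.3Q → Q* = 16.9474.
The Pigouvian subsidy equals MEB at Q*: 8.0 + 1.5×16.9474 = 33.4211.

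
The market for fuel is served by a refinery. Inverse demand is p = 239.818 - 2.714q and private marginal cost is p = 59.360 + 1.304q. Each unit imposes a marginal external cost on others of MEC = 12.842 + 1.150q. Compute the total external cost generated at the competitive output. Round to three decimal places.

Market equilibrium (private): 59.360 + 1.304q = 239.818 - 2.714q → q_m = 44.9124.
Total external cost = ∫₀^{q_m} (12.842 + 1.150q) dq = 12.842×44.9124 + ½×1.150×44.9124² = 1736.6112.

1736.611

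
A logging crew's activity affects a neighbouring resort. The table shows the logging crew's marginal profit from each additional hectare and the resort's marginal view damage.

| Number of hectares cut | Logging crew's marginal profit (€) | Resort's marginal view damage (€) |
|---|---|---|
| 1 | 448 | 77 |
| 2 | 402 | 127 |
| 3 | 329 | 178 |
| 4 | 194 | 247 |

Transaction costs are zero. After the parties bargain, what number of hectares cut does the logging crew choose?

3

Bargaining reaches the level where marginal profit last exceeds marginal view damage.
That holds through level 3 (329 ≥ 178) but not at 4 (194 < 247).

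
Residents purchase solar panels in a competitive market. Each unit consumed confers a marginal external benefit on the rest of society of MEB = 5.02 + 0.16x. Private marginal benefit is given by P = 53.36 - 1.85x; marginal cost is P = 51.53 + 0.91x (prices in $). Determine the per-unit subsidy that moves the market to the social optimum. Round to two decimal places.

subsidy = $5.44 per unit

Social marginal benefit = demand + MEB = 58.38 - 1.69x.
Set SMB = MC: 58.38 - 1.69x = 51.53 + 0.91x → x* = 2.6346.
The Pigouvian subsidy equals MEB at x*: 5.02 + 0.16×2.6346 = 5.4415.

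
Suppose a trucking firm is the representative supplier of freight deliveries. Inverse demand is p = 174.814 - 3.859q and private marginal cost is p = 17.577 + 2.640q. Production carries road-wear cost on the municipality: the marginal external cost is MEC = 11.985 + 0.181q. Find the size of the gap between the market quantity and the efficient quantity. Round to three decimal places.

2.450 units

Market equilibrium (private): 17.577 + 2.640q = 174.814 - 3.859q → q_m = 24.1940.
Social marginal cost = private MC + MEC = 29.562 + 2.821q.
Set SMC = demand: 29.562 + 2.821q = 174.814 - 3.859q → q* = 21.7443.
Gap = |24.1940 − 21.7443| = 2.4497.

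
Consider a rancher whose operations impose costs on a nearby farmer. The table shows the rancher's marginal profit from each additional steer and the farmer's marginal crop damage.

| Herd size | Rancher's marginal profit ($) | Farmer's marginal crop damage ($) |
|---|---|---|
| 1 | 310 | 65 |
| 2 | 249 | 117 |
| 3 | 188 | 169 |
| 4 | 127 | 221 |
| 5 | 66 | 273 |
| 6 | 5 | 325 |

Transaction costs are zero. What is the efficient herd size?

3

Bargaining reaches the level where marginal profit last exceeds marginal crop damage.
That holds through level 3 (188 ≥ 169) but not at 4 (127 < 221).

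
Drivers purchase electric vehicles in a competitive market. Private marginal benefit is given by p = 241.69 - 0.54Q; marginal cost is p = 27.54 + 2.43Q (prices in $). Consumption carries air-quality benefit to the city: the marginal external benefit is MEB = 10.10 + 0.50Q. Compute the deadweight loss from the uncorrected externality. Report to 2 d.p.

Market equilibrium (private): 27.54 + 2.43Q = 241.69 - 0.54Q → Q_m = 72.1044.
Social marginal benefit = demand + MEB = 251.79 - 0.04Q.
Set SMB = MC: 251.79 - 0.04Q = 27.54 + 2.43Q → Q* = 90.7895.
The loss is the area between SMB and MC from Q* to Q_m; with linear curves that's a triangle of height MEB(Q_m).
DWL = ½ × 18.6851 × 46.1522 = 431.1792.

DWL = $431.18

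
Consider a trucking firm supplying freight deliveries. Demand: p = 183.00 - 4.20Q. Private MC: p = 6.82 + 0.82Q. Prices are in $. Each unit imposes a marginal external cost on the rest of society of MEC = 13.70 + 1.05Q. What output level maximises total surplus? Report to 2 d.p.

Social marginal cost = private MC + MEC = 20.52 + 1.87Q.
Set SMC = demand: 20.52 + 1.87Q = 183.00 - 4.20Q → Q* = 26.7677.

Q* = 26.77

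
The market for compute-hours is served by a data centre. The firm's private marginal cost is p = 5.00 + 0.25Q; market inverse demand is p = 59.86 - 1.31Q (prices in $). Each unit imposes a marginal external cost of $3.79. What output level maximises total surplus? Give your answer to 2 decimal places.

Q* = 32.74

Social marginal cost = private MC + MEC = 8.79 + 0.25Q.
Set SMC = demand: 8.79 + 0.25Q = 59.86 - 1.31Q → Q* = 32.7372.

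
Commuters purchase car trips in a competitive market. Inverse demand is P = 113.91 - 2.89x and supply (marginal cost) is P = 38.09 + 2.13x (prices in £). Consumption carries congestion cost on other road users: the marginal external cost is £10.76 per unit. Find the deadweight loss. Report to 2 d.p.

Market equilibrium (private): 38.09 + 2.13x = 113.91 - 2.89x → x_m = 15.1036.
Social marginal benefit = demand − MEC = 103.15 - 2.89x.
Set SMB = MC: 103.15 - 2.89x = 38.09 + 2.13x → x* = 12.9602.
Between x* and x_m the wedge MC − SMB runs linearly from 0 to MEC(x_m), so the loss is a triangle.
DWL = ½ × 2.1434 × 10.7600 = 11.5315.

DWL = £11.53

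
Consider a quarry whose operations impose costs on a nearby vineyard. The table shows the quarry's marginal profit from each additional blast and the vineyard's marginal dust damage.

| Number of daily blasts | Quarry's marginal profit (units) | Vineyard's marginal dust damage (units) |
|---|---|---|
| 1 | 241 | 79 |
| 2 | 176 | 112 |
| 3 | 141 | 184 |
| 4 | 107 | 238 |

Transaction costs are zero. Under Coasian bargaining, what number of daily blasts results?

2

Bargaining reaches the level where marginal profit last exceeds marginal dust damage.
That holds through level 2 (176 ≥ 112) but not at 3 (141 < 184).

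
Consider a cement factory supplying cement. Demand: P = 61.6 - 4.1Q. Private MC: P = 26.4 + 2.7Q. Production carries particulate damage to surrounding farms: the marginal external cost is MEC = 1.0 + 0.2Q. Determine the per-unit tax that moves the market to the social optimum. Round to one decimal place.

Social marginal cost = private MC + MEC = 27.4 + 2.9Q.
Set SMC = demand: 27.4 + 2.9Q = 61.6 - 4.1Q → Q* = 4.8857.
The Pigouvian tax equals MEC at Q*: 1.0 + 0.2×4.8857 = 1.9771.

tax = 2.0 per unit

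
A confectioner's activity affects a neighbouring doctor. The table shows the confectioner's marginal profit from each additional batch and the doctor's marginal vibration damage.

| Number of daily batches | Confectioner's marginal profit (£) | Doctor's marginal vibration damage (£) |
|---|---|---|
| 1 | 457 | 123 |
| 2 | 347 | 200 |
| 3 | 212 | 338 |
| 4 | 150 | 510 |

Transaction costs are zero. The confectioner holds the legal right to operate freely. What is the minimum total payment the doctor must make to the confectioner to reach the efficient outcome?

£362

Left alone the confectioner would choose level 4 (marginal profit stays positive).
Efficient level: k* = 2 (marginal profit ≥ marginal vibration damage through 2).
The doctor must at least cover the confectioner's forgone profit from cutting 4→2: 212 + 150 = 362.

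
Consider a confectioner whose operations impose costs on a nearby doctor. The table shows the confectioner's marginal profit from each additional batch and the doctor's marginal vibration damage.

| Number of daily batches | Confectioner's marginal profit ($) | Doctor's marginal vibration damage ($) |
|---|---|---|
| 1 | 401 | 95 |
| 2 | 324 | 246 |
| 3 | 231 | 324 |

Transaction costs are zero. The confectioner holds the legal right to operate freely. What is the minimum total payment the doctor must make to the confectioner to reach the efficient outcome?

Left alone the confectioner would choose level 3 (marginal profit stays positive).
Efficient level: k* = 2 (marginal profit ≥ marginal vibration damage through 2).
The doctor must at least cover the confectioner's forgone profit from cutting 3→2: 231 = 231.

$231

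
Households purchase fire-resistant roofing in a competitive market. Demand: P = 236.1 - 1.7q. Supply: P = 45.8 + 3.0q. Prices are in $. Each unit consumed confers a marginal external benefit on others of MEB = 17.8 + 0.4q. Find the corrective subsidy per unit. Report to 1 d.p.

Social marginal benefit = demand + MEB = 253.9 - 1.3q.
Set SMB = MC: 253.9 - 1.3q = 45.8 + 3.0q → q* = 48.3953.
The Pigouvian subsidy equals MEB at q*: 17.8 + 0.4×48.3953 = 37.1581.

subsidy = $37.2 per unit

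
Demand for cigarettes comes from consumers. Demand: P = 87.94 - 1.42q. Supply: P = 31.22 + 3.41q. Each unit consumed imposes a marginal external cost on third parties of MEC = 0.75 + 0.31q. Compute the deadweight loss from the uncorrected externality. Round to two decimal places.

Market equilibrium (private): 31.22 + 3.41q = 87.94 - 1.42q → q_m = 11.7433.
Social marginal benefit = demand − MEC = 87.19 - 1.73q.
Set SMB = MC: 87.19 - 1.73q = 31.22 + 3.41q → q* = 10.8891.
The welfare-loss triangle has base |q_m − q*| and height MEC(q_m) (the vertical gap between SMB and MC is zero at q* and MEC at q_m).
DWL = ½ × 0.8542 × 4.3904 = 1.8751.

DWL = 1.88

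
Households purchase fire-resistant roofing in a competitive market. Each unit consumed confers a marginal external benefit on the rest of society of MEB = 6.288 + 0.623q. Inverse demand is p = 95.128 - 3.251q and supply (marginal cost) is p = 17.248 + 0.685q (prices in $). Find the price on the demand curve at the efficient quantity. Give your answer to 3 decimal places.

Social marginal benefit = demand + MEB = 101.416 - 2.628q.
Set SMB = MC: 101.416 - 2.628q = 17.248 + 0.685q → q* = 25.4054.
Consumer price on the demand curve at q*: 95.128 − 3.251×25.4054 = 12.5350.

P = $12.535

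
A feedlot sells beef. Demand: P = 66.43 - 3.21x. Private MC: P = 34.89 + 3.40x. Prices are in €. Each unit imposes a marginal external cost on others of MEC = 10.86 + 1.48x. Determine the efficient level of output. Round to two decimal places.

Social marginal cost = private MC + MEC = 45.75 + 4.88x.
Set SMC = demand: 45.75 + 4.88x = 66.43 - 3.21x → x* = 2.5562.

x* = 2.56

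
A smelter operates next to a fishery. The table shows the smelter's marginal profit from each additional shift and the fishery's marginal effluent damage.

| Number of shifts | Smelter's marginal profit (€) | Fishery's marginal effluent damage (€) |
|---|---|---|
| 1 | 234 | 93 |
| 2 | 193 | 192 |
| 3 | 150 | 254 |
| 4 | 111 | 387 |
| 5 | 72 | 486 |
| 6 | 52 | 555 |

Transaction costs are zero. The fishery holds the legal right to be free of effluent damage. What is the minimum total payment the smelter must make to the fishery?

Efficient level: marginal profit ≥ marginal effluent damage through level 2, so k* = 2.
With the fishery holding the right, the smelter must at least compensate total damage at k*: 93 + 192 = 285.

€285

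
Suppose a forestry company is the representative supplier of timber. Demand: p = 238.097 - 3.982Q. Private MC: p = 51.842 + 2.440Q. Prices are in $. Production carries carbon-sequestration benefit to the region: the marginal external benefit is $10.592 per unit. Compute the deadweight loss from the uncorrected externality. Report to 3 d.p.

DWL = $8.735

Market equilibrium (private): 51.842 + 2.440Q = 238.097 - 3.982Q → Q_m = 29.0026.
Social marginal cost = private MC − MEB = 41.250 + 2.440Q.
Set SMC = demand: 41.250 + 2.440Q = 238.097 - 3.982Q → Q* = 30.6520.
The loss is the area between SMC and demand from Q* to Q_m; with linear curves that's a triangle of height MEB(Q_m).
DWL = ½ × 1.6494 × 10.5920 = 8.7352.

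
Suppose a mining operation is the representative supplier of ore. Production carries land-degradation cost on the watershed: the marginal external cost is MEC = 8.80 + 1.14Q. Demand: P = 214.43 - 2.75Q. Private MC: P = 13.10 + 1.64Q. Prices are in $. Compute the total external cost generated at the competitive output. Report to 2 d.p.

Market equilibrium (private): 13.10 + 1.64Q = 214.43 - 2.75Q → Q_m = 45.8610.
Total external cost = ∫₀^{Q_m} (8.80 + 1.14Q) dQ = 8.80×45.8610 + ½×1.14×45.8610² = 1602.4187.

$1602.42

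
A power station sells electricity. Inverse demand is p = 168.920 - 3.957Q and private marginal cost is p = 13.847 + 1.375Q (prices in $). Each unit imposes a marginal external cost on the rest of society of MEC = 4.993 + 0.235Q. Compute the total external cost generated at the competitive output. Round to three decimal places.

$244.601

Market equilibrium (private): 13.847 + 1.375Q = 168.920 - 3.957Q → Q_m = 29.0835.
Total external cost = ∫₀^{Q_m} (4.993 + 0.235Q) dQ = 4.993×29.0835 + ½×0.235×29.0835² = 244.6013.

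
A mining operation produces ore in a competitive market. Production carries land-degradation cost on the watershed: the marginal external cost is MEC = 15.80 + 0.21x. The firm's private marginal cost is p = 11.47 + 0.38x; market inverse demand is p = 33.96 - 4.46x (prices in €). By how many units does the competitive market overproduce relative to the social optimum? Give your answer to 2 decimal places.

Market equilibrium (private): 11.47 + 0.38x = 33.96 - 4.46x → x_m = 4.6467.
Social marginal cost = private MC + MEC = 27.27 + 0.59x.
Set SMC = demand: 27.27 + 0.59x = 33.96 - 4.46x → x* = 1.3248.
Gap = |4.6467 − 1.3248| = 3.3219.

3.32 units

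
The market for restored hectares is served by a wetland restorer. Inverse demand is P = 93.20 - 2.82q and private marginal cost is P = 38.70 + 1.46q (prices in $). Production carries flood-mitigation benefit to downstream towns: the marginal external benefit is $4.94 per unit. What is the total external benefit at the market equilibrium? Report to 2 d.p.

$62.90

Market equilibrium (private): 38.70 + 1.46q = 93.20 - 2.82q → q_m = 12.7336.
Total external benefit = MEB × q_m = 4.94 × 12.7336 = 62.9040.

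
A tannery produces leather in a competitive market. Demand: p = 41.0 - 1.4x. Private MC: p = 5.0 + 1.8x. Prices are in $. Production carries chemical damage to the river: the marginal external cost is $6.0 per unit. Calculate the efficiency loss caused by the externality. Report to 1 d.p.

DWL = $5.6

Market equilibrium (private): 5.0 + 1.8x = 41.0 - 1.4x → x_m = 11.2500.
Social marginal cost = private MC + MEC = 11.0 + 1.8x.
Set SMC = demand: 11.0 + 1.8x = 41.0 - 1.4x → x* = 9.3750.
The welfare-loss triangle has base |x_m − x*| and height MEC(x_m) (the vertical gap between SMC and demand is zero at x* and MEC at x_m).
DWL = ½ × 1.8750 × 6.0000 = 5.6250.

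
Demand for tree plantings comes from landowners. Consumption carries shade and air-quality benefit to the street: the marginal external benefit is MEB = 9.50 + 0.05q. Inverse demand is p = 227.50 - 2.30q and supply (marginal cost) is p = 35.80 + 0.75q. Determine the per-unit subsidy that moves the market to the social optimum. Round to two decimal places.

Social marginal benefit = demand + MEB = 237.00 - 2.25q.
Set SMB = MC: 237.00 - 2.25q = 35.80 + 0.75q → q* = 67.0667.
The Pigouvian subsidy equals MEB at q*: 9.50 + 0.05×67.0667 = 12.8533.

subsidy = 12.85 per unit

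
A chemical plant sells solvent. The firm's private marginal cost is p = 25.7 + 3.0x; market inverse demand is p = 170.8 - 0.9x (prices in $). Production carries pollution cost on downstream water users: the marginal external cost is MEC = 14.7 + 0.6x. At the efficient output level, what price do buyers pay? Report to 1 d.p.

Social marginal cost = private MC + MEC = 40.4 + 3.6x.
Set SMC = demand: 40.4 + 3.6x = 170.8 - 0.9x → x* = 28.9778.
Consumer price on the demand curve at x*: 170.8 − 0.9×28.9778 = 144.7200.

P = $144.7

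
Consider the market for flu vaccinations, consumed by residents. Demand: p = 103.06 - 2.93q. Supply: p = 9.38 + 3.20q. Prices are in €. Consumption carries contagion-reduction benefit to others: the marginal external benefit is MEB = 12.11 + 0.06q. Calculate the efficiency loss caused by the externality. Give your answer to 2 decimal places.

DWL = €13.98

Market equilibrium (private): 9.38 + 3.20q = 103.06 - 2.93q → q_m = 15.2822.
Social marginal benefit = demand + MEB = 115.17 - 2.87q.
Set SMB = MC: 115.17 - 2.87q = 9.38 + 3.20q → q* = 17.4283.
Between q* and q_m the wedge SMB − MC runs linearly from 0 to MEB(q_m), so the loss is a triangle.
DWL = ½ × 2.1461 × 13.0269 = 13.9785.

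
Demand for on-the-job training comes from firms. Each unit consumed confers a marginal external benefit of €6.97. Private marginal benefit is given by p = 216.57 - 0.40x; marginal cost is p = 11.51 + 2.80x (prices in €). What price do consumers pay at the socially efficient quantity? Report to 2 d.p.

Social marginal benefit = demand + MEB = 223.54 - 0.40x.
Set SMB = MC: 223.54 - 0.40x = 11.51 + 2.80x → x* = 66.2594.
Consumer price on the demand curve at x*: 216.57 − 0.40×66.2594 = 190.0662.

P = €190.07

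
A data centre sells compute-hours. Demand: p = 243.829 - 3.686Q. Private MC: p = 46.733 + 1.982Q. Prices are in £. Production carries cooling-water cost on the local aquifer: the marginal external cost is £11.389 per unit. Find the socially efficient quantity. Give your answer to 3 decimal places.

Q* = 32.764

Social marginal cost = private MC + MEC = 58.122 + 1.982Q.
Set SMC = demand: 58.122 + 1.982Q = 243.829 - 3.686Q → Q* = 32.7641.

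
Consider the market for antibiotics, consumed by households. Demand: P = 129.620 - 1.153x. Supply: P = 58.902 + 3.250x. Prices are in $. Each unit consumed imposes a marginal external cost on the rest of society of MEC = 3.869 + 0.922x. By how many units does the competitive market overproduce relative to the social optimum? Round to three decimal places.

3.508 units

Market equilibrium (private): 58.902 + 3.250x = 129.620 - 1.153x → x_m = 16.0613.
Social marginal benefit = demand − MEC = 125.751 - 2.075x.
Set SMB = MC: 125.751 - 2.075x = 58.902 + 3.250x → x* = 12.5538.
Gap = |16.0613 − 12.5538| = 3.5075.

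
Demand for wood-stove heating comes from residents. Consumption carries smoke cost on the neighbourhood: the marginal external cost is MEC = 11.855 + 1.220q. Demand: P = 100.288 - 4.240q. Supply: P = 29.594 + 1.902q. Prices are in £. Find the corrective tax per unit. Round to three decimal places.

tax = £21.606 per unit

Social marginal benefit = demand − MEC = 88.433 - 5.460q.
Set SMB = MC: 88.433 - 5.460q = 29.594 + 1.902q → q* = 7.9923.
The Pigouvian tax equals MEC at q*: 11.855 + 1.220×7.9923 = 21.6056.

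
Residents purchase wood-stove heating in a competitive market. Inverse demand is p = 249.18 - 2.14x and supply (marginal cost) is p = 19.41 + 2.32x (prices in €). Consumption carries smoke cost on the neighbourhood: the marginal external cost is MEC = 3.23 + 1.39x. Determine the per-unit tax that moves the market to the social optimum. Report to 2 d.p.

Social marginal benefit = demand − MEC = 245.95 - 3.53x.
Set SMB = MC: 245.95 - 3.53x = 19.41 + 2.32x → x* = 38.7248.
The Pigouvian tax equals MEC at x*: 3.23 + 1.39×38.7248 = 57.0575.

tax = €57.06 per unit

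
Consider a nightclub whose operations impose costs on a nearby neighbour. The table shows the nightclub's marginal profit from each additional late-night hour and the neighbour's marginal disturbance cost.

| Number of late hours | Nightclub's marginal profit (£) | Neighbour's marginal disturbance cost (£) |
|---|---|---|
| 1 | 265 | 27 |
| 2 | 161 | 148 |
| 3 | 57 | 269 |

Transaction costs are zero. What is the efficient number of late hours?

2

Bargaining reaches the level where marginal profit last exceeds marginal disturbance cost.
That holds through level 2 (161 ≥ 148) but not at 3 (57 < 269).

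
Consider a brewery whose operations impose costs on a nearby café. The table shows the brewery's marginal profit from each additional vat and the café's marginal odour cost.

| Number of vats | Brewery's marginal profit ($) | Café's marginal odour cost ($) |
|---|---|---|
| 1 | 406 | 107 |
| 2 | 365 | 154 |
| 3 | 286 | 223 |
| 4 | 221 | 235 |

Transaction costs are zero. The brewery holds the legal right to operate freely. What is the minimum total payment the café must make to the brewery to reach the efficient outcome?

Left alone the brewery would choose level 4 (marginal profit stays positive).
Efficient level: k* = 3 (marginal profit ≥ marginal odour cost through 3).
The café must at least cover the brewery's forgone profit from cutting 4→3: 221 = 221.

$221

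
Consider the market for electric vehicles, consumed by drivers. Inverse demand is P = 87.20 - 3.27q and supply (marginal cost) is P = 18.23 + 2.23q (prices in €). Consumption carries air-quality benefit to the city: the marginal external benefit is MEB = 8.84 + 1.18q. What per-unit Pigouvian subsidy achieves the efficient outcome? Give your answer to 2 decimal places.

Social marginal benefit = demand + MEB = 96.04 - 2.09q.
Set SMB = MC: 96.04 - 2.09q = 18.23 + 2.23q → q* = 18.0116.
The Pigouvian subsidy equals MEB at q*: 8.84 + 1.18×18.0116 = 30.0937.

subsidy = €30.09 per unit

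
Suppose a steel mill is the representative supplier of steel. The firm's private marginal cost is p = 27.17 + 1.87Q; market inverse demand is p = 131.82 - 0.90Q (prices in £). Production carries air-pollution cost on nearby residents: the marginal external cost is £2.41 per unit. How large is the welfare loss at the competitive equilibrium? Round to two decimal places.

Market equilibrium (private): 27.17 + 1.87Q = 131.82 - 0.90Q → Q_m = 37.7798.
Social marginal cost = private MC + MEC = 29.58 + 1.87Q.
Set SMC = demand: 29.58 + 1.87Q = 131.82 - 0.90Q → Q* = 36.9097.
The welfare-loss triangle has base |Q_m − Q*| and height MEC(Q_m) (the vertical gap between SMC and demand is zero at Q* and MEC at Q_m).
DWL = ½ × 0.8701 × 2.4100 = 1.0485.

DWL = £1.05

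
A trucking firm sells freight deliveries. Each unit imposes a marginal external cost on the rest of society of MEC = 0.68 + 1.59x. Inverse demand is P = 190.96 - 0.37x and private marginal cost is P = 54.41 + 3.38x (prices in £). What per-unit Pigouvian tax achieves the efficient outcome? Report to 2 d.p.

Social marginal cost = private MC + MEC = 55.09 + 4.97x.
Set SMC = demand: 55.09 + 4.97x = 190.96 - 0.37x → x* = 25.4438.
The Pigouvian tax equals MEC at x*: 0.68 + 1.59×25.4438 = 41.1356.

tax = £41.14 per unit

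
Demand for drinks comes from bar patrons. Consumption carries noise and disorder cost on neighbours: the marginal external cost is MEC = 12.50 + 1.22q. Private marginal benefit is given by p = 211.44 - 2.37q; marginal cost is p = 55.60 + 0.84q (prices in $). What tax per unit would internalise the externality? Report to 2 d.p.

tax = $51.98 per unit

Social marginal benefit = demand − MEC = 198.94 - 3.59q.
Set SMB = MC: 198.94 - 3.59q = 55.60 + 0.84q → q* = 32.3567.
The Pigouvian tax equals MEC at q*: 12.50 + 1.22×32.3567 = 51.9752.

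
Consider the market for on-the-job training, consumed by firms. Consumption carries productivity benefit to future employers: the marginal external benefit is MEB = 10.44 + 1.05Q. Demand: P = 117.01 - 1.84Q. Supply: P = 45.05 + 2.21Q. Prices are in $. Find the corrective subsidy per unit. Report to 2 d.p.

Social marginal benefit = demand + MEB = 127.45 - 0.79Q.
Set SMB = MC: 127.45 - 0.79Q = 45.05 + 2.21Q → Q* = 27.4667.
The Pigouvian subsidy equals MEB at Q*: 10.44 + 1.05×27.4667 = 39.2800.

subsidy = $39.28 per unit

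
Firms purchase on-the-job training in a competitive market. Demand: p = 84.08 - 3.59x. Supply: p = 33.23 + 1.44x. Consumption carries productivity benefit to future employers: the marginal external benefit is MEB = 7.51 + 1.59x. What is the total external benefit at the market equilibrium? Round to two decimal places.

157.17

Market equilibrium (private): 33.23 + 1.44x = 84.08 - 3.59x → x_m = 10.1093.
Total external benefit = ∫₀^{x_m} (7.51 + 1.59x) dx = 7.51×10.1093 + ½×1.59×10.1093² = 157.1682.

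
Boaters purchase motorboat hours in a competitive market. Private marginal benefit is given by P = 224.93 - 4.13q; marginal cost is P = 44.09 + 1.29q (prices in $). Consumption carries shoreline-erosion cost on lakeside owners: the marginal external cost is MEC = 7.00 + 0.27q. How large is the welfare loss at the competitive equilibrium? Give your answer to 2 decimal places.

Market equilibrium (private): 44.09 + 1.29q = 224.93 - 4.13q → q_m = 33.3653.
Social marginal benefit = demand − MEC = 217.93 - 4.40q.
Set SMB = MC: 217.93 - 4.40q = 44.09 + 1.29q → q* = 30.5518.
Between q* and q_m the wedge MC − SMB runs linearly from 0 to MEC(q_m), so the loss is a triangle.
DWL = ½ × 2.8135 × 16.0086 = 22.5201.

DWL = $22.52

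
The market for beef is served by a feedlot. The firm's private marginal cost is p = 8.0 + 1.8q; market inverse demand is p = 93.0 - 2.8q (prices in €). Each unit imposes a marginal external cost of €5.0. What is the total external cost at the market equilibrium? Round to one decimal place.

Market equilibrium (private): 8.0 + 1.8q = 93.0 - 2.8q → q_m = 18.4783.
Total external cost = MEC × q_m = 5.0 × 18.4783 = 92.3915.

€92.4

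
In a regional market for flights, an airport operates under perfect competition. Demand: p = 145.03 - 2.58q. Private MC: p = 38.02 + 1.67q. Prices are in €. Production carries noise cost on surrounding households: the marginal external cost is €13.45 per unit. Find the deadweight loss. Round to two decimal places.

Market equilibrium (private): 38.02 + 1.67q = 145.03 - 2.58q → q_m = 25.1788.
Social marginal cost = private MC + MEC = 51.47 + 1.67q.
Set SMC = demand: 51.47 + 1.67q = 145.03 - 2.58q → q* = 22.0141.
The welfare-loss triangle has base |q_m − q*| and height MEC(q_m) (the vertical gap between SMC and demand is zero at q* and MEC at q_m).
DWL = ½ × 3.1647 × 13.4500 = 21.2826.

DWL = €21.28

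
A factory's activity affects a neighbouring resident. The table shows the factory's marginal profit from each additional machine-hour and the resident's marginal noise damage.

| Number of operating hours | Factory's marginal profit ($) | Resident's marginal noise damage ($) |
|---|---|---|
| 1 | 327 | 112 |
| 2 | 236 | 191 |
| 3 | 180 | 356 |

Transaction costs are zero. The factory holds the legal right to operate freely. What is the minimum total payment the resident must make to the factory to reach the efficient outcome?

Left alone the factory would choose level 3 (marginal profit stays positive).
Efficient level: k* = 2 (marginal profit ≥ marginal noise damage through 2).
The resident must at least cover the factory's forgone profit from cutting 3→2: 180 = 180.

$180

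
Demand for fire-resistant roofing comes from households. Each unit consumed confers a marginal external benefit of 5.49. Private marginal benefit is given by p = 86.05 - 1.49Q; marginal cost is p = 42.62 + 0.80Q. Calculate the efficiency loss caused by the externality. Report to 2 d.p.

DWL = 6.58

Market equilibrium (private): 42.62 + 0.80Q = 86.05 - 1.49Q → Q_m = 18.9651.
Social marginal benefit = demand + MEB = 91.54 - 1.49Q.
Set SMB = MC: 91.54 - 1.49Q = 42.62 + 0.80Q → Q* = 21.3624.
The loss is the area between SMB and MC from Q* to Q_m; with linear curves that's a triangle of height MEB(Q_m).
DWL = ½ × 2.3973 × 5.4900 = 6.5806.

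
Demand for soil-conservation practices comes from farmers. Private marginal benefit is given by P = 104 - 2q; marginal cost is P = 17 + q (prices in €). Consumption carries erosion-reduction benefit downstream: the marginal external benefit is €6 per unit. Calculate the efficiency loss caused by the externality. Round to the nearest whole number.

DWL = €6

Market equilibrium (private): 17 + q = 104 - 2q → q_m = 29.0000.
Social marginal benefit = demand + MEB = 110 - 2q.
Set SMB = MC: 110 - 2q = 17 + q → q* = 31.0000.
Height of the DWL triangle at q_m is SMB(q_m) − MC(q_m) = MEB(q_m) = 6.0000.
DWL = ½ × 2.0000 × 6.0000 = 6.0000.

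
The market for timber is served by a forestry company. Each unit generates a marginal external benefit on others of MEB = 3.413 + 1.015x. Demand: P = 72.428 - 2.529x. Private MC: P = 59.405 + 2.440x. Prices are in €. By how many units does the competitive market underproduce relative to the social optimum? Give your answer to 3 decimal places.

Market equilibrium (private): 59.405 + 2.440x = 72.428 - 2.529x → x_m = 2.6208.
Social marginal cost = private MC − MEB = 55.992 + 1.425x.
Set SMC = demand: 55.992 + 1.425x = 72.428 - 2.529x → x* = 4.1568.
Gap = |2.6208 − 4.1568| = 1.5360.

1.536 units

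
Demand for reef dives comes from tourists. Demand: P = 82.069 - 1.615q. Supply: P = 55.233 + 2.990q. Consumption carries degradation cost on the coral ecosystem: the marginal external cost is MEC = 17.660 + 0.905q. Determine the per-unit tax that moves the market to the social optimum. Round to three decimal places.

tax = 19.167 per unit

Social marginal benefit = demand − MEC = 64.409 - 2.520q.
Set SMB = MC: 64.409 - 2.520q = 55.233 + 2.990q → q* = 1.6653.
The Pigouvian tax equals MEC at q*: 17.660 + 0.905×1.6653 = 19.1671.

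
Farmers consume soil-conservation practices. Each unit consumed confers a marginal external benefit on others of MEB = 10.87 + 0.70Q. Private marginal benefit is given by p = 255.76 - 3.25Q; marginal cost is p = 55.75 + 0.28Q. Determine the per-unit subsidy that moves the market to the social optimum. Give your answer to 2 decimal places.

subsidy = 63.03 per unit

Social marginal benefit = demand + MEB = 266.63 - 2.55Q.
Set SMB = MC: 266.63 - 2.55Q = 55.75 + 0.28Q → Q* = 74.5159.
The Pigouvian subsidy equals MEB at Q*: 10.87 + 0.70×74.5159 = 63.0311.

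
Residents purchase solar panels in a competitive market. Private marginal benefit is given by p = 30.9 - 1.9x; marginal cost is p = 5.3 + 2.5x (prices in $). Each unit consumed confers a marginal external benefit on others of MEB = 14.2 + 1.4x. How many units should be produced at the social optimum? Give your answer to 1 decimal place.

Social marginal benefit = demand + MEB = 45.1 - 0.5x.
Set SMB = MC: 45.1 - 0.5x = 5.3 + 2.5x → x* = 13.2667.

x* = 13.3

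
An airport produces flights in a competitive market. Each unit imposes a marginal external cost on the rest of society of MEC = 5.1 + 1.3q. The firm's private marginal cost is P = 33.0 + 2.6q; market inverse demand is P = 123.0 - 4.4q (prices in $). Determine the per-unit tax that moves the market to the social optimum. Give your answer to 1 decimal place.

tax = $18.4 per unit

Social marginal cost = private MC + MEC = 38.1 + 3.9q.
Set SMC = demand: 38.1 + 3.9q = 123.0 - 4.4q → q* = 10.2289.
The Pigouvian tax equals MEC at q*: 5.1 + 1.3×10.2289 = 18.3976.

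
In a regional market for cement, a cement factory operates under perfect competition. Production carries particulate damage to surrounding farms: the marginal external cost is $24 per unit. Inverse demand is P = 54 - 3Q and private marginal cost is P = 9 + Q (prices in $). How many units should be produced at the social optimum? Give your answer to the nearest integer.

Social marginal cost = private MC + MEC = 33 + Q.
Set SMC = demand: 33 + Q = 54 - 3Q → Q* = 5.2500.

Q* = 5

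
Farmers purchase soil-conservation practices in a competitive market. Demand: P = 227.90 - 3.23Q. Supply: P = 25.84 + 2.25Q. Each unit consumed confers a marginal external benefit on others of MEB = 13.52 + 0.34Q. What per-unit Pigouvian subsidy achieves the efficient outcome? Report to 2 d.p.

subsidy = 27.78 per unit

Social marginal benefit = demand + MEB = 241.42 - 2.89Q.
Set SMB = MC: 241.42 - 2.89Q = 25.84 + 2.25Q → Q* = 41.9416.
The Pigouvian subsidy equals MEB at Q*: 13.52 + 0.34×41.9416 = 27.7801.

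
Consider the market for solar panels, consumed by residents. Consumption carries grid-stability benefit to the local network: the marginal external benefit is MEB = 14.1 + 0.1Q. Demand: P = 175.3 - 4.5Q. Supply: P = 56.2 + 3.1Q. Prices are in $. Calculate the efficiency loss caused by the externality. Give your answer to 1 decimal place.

Market equilibrium (private): 56.2 + 3.1Q = 175.3 - 4.5Q → Q_m = 15.6711.
Social marginal benefit = demand + MEB = 189.4 - 4.4Q.
Set SMB = MC: 189.4 - 4.4Q = 56.2 + 3.1Q → Q* = 17.7600.
The welfare-loss triangle has base |Q_m − Q*| and height MEB(Q_m) (the vertical gap between SMB and MC is zero at Q* and MEB at Q_m).
DWL = ½ × 2.0889 × 15.6671 = 16.3635.

DWL = $16.4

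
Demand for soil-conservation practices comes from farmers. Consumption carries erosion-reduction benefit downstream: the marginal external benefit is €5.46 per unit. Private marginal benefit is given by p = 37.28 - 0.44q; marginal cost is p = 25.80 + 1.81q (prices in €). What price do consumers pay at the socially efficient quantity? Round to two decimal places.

Social marginal benefit = demand + MEB = 42.74 - 0.44q.
Set SMB = MC: 42.74 - 0.44q = 25.80 + 1.81q → q* = 7.5289.
Consumer price on the demand curve at q*: 37.28 − 0.44×7.5289 = 33.9673.

P = €33.97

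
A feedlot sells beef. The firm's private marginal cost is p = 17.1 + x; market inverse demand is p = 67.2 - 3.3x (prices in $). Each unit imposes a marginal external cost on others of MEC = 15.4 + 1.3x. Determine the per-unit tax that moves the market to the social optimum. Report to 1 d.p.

tax = $23.5 per unit

Social marginal cost = private MC + MEC = 32.5 + 2.3x.
Set SMC = demand: 32.5 + 2.3x = 67.2 - 3.3x → x* = 6.1964.
The Pigouvian tax equals MEC at x*: 15.4 + 1.3×6.1964 = 23.4553.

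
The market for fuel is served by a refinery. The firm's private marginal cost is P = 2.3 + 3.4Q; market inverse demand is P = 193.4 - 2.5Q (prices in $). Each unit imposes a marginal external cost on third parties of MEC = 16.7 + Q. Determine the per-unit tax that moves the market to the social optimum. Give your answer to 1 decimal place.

Social marginal cost = private MC + MEC = 19.0 + 4.4Q.
Set SMC = demand: 19.0 + 4.4Q = 193.4 - 2.5Q → Q* = 25.2754.
The Pigouvian tax equals MEC at Q*: 16.7 + 1.0×25.2754 = 41.9754.

tax = $42.0 per unit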